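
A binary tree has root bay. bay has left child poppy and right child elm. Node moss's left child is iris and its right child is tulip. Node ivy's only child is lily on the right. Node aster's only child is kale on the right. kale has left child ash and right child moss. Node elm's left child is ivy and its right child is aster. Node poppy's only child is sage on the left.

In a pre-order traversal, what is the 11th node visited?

Pre-order visits the node, then its left subtree, then its right subtree.
Visit bay.
At bay: go left to poppy.
  Visit poppy.
  At poppy: go left to sage.
    sage is a leaf — visit sage.
  At poppy: no right child.
At bay: go right to elm.
  Visit elm.
  At elm: go left to ivy.
    Visit ivy.
    At ivy: no left child.
    At ivy: go right to lily.
      lily is a leaf — visit lily.
  At elm: go right to aster.
    Visit aster.
    At aster: no left child.
    At aster: go right to kale.
      Visit kale.
      At kale: go left to ash.
        ash is a leaf — visit ash.
      At kale: go right to moss.
        Visit moss.
        At moss: go left to iris.
          iris is a leaf — visit iris.
        At moss: go right to tulip.
          tulip is a leaf — visit tulip.
Full pre-order sequence: bay, poppy, sage, elm, ivy, lily, aster, kale, ash, moss, iris, tulip.

iris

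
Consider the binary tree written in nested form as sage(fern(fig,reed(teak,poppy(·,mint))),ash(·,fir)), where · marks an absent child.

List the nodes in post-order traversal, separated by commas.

Post-order visits the left subtree, then the right subtree, then the node.
At sage: go left to fern.
  At fern: go left to fig.
    fig is a leaf — visit fig.
  At fern: go right to reed.
    At reed: go left to teak.
      teak is a leaf — visit teak.
    At reed: go right to poppy.
      At poppy: no left child.
      At poppy: go right to mint.
        mint is a leaf — visit mint.
      Visit poppy.
    Visit reed.
  Visit fern.
At sage: go right to ash.
  At ash: no left child.
  At ash: go right to fir.
    fir is a leaf — visit fir.
  Visit ash.
Visit sage.

fig, teak, mint, poppy, reed, fern, fir, ash, sage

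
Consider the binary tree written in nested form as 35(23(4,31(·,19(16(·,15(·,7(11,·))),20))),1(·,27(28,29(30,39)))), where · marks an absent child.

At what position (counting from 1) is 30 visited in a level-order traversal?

Level-order visits nodes level by level from the root, left to right within each level.
Level 0: 35
Level 1: 23, 1
Level 2: 4, 31, 27
Level 3: 19, 28, 29
Level 4: 16, 20, 30, 39
Level 5: 15
Level 6: 7
Level 7: 11
Full level-order sequence: 35, 23, 1, 4, 31, 27, 19, 28, 29, 16, 20, 30, 39, 15, 7, 11.

12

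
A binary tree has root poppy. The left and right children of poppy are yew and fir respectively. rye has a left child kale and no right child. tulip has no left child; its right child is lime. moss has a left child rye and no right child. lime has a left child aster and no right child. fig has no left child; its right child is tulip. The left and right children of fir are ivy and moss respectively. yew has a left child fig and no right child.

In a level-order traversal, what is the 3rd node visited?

Level-order visits nodes level by level from the root, left to right within each level.
Level 0: poppy
Level 1: yew, fir
Level 2: fig, ivy, moss
Level 3: tulip, rye
Level 4: lime, kale
Level 5: aster
Full level-order sequence: poppy, yew, fir, fig, ivy, moss, tulip, rye, lime, kale, aster.

fir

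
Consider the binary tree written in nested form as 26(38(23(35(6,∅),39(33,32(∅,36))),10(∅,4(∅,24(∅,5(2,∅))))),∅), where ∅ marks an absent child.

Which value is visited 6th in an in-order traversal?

In-order visits the left subtree, then the node, then the right subtree.
At 26: go left to 38.
  At 38: go left to 23.
    At 23: go left to 35.
      At 35: go left to 6.
        6 is a leaf — visit 6.
      Visit 35.
      At 35: no right child.
    Visit 23.
    At 23: go right to 39.
      At 39: go left to 33.
        33 is a leaf — visit 33.
      Visit 39.
      At 39: go right to 32.
        At 32: no left child.
        Visit 32.
        At 32: go right to 36.
          36 is a leaf — visit 36.
  Visit 38.
  At 38: go right to 10.
    At 10: no left child.
    Visit 10.
    At 10: go right to 4.
      At 4: no left child.
      Visit 4.
      At 4: go right to 24.
        At 24: no left child.
        Visit 24.
        At 24: go right to 5.
          At 5: go left to 2.
            2 is a leaf — visit 2.
          Visit 5.
          At 5: no right child.
Visit 26.
At 26: no right child.
Full in-order sequence: 6, 35, 23, 33, 39, 32, 36, 38, 10, 4, 24, 2, 5, 26.

32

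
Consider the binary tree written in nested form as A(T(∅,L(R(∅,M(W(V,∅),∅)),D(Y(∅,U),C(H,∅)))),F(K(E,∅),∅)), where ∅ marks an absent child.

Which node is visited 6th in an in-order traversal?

L

In-order visits the left subtree, then the node, then the right subtree.
At A: go left to T.
  At T: no left child.
  Visit T.
  At T: go right to L.
    At L: go left to R.
      At R: no left child.
      Visit R.
      At R: go right to M.
        At M: go left to W.
          At W: go left to V.
            V is a leaf — visit V.
          Visit W.
          At W: no right child.
        Visit M.
        At M: no right child.
    Visit L.
    At L: go right to D.
      At D: go left to Y.
        At Y: no left child.
        Visit Y.
        At Y: go right to U.
          U is a leaf — visit U.
      Visit D.
      At D: go right to C.
        At C: go left to H.
          H is a leaf — visit H.
        Visit C.
        At C: no right child.
Visit A.
At A: go right to F.
  At F: go left to K.
    At K: go left to E.
      E is a leaf — visit E.
    Visit K.
    At K: no right child.
  Visit F.
  At F: no right child.
Full in-order sequence: T, R, V, W, M, L, Y, U, D, H, C, A, E, K, F.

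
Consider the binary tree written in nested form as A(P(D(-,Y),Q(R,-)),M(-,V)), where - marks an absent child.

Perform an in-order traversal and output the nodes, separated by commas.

D, Y, P, R, Q, A, M, V

In-order visits the left subtree, then the node, then the right subtree.
At A: go left to P.
  At P: go left to D.
    At D: no left child.
    Visit D.
    At D: go right to Y.
      Y is a leaf — visit Y.
  Visit P.
  At P: go right to Q.
    At Q: go left to R.
      R is a leaf — visit R.
    Visit Q.
    At Q: no right child.
Visit A.
At A: go right to M.
  At M: no left child.
  Visit M.
  At M: go right to V.
    V is a leaf — visit V.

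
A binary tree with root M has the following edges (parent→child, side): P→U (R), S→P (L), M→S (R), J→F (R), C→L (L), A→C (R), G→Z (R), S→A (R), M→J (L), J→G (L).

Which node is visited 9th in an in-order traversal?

In-order visits the left subtree, then the node, then the right subtree.
At M: go left to J.
  At J: go left to G.
    At G: no left child.
    Visit G.
    At G: go right to Z.
      Z is a leaf — visit Z.
  Visit J.
  At J: go right to F.
    F is a leaf — visit F.
Visit M.
At M: go right to S.
  At S: go left to P.
    At P: no left child.
    Visit P.
    At P: go right to U.
      U is a leaf — visit U.
  Visit S.
  At S: go right to A.
    At A: no left child.
    Visit A.
    At A: go right to C.
      At C: go left to L.
        L is a leaf — visit L.
      Visit C.
      At C: no right child.
Full in-order sequence: G, Z, J, F, M, P, U, S, A, L, C.

A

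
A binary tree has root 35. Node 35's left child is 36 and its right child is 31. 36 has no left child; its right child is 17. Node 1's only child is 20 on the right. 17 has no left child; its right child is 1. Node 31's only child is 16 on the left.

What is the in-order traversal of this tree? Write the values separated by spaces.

36 17 1 20 35 16 31

In-order visits the left subtree, then the node, then the right subtree.
At 35: go left to 36.
  At 36: no left child.
  Visit 36.
  At 36: go right to 17.
    At 17: no left child.
    Visit 17.
    At 17: go right to 1.
      At 1: no left child.
      Visit 1.
      At 1: go right to 20.
        20 is a leaf — visit 20.
Visit 35.
At 35: go right to 31.
  At 31: go left to 16.
    16 is a leaf — visit 16.
  Visit 31.
  At 31: no right child.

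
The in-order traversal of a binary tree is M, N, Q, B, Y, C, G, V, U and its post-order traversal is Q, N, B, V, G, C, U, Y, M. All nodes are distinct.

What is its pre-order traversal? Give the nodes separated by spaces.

M Y B N Q U C G V

The last element of post-order is the root; it splits in-order into left and right subtrees.
Root M: left subtree has 0 nodes { }, right has 8 {N, Q, B, Y, C, G, V, U}.
  Root Y: left subtree has 3 nodes {N, Q, B}, right has 4 {C, G, V, U}.
    Root B: left subtree has 2 nodes {N, Q}, right has 0 { }.
      Root N: left subtree has 0 nodes { }, right has 1 {Q}.
    Root U: left subtree has 3 nodes {C, G, V}, right has 0 { }.
      Root C: left subtree has 0 nodes { }, right has 2 {G, V}.
        Root G: left subtree has 0 nodes { }, right has 1 {V}.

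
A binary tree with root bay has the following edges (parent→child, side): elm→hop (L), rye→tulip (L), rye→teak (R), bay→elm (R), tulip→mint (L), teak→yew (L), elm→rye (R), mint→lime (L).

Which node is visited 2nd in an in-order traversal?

hop

In-order visits the left subtree, then the node, then the right subtree.
At bay: no left child.
Visit bay.
At bay: go right to elm.
  At elm: go left to hop.
    hop is a leaf — visit hop.
  Visit elm.
  At elm: go right to rye.
    At rye: go left to tulip.
      At tulip: go left to mint.
        At mint: go left to lime.
          lime is a leaf — visit lime.
        Visit mint.
        At mint: no right child.
      Visit tulip.
      At tulip: no right child.
    Visit rye.
    At rye: go right to teak.
      At teak: go left to yew.
        yew is a leaf — visit yew.
      Visit teak.
      At teak: no right child.
Full in-order sequence: bay, hop, elm, lime, mint, tulip, rye, yew, teak.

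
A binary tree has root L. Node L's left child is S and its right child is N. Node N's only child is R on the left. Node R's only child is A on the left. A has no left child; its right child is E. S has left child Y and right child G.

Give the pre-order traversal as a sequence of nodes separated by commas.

L, S, Y, G, N, R, A, E

Pre-order visits the node, then its left subtree, then its right subtree.
Visit L.
At L: go left to S.
  Visit S.
  At S: go left to Y.
    Y is a leaf — visit Y.
  At S: go right to G.
    G is a leaf — visit G.
At L: go right to N.
  Visit N.
  At N: go left to R.
    Visit R.
    At R: go left to A.
      Visit A.
      At A: no left child.
      At A: go right to E.
        E is a leaf — visit E.
    At R: no right child.
  At N: no right child.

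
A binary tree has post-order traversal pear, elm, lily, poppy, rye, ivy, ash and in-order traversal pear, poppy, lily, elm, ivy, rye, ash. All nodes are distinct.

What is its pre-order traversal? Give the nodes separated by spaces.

The last element of post-order is the root; it splits in-order into left and right subtrees.
Root ash: left subtree has 6 nodes {pear, poppy, lily, elm, ivy, rye}, right has 0 { }.
  Root ivy: left subtree has 4 nodes {pear, poppy, lily, elm}, right has 1 {rye}.
    Root poppy: left subtree has 1 node {pear}, right has 2 {lily, elm}.
      Root lily: left subtree has 0 nodes { }, right has 1 {elm}.

ash ivy poppy pear lily elm rye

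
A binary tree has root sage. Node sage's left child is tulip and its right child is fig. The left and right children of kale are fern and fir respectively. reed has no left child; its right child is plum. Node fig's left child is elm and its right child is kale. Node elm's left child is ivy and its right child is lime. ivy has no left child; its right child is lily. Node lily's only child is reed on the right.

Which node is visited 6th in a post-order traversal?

lime

Post-order visits the left subtree, then the right subtree, then the node.
At sage: go left to tulip.
  tulip is a leaf — visit tulip.
At sage: go right to fig.
  At fig: go left to elm.
    At elm: go left to ivy.
      At ivy: no left child.
      At ivy: go right to lily.
        At lily: no left child.
        At lily: go right to reed.
          At reed: no left child.
          At reed: go right to plum.
            plum is a leaf — visit plum.
          Visit reed.
        Visit lily.
      Visit ivy.
    At elm: go right to lime.
      lime is a leaf — visit lime.
    Visit elm.
  At fig: go right to kale.
    At kale: go left to fern.
      fern is a leaf — visit fern.
    At kale: go right to fir.
      fir is a leaf — visit fir.
    Visit kale.
  Visit fig.
Visit sage.
Full post-order sequence: tulip, plum, reed, lily, ivy, lime, elm, fern, fir, kale, fig, sage.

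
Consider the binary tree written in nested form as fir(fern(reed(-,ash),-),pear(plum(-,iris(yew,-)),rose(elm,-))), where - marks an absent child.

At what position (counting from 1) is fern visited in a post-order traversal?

Post-order visits the left subtree, then the right subtree, then the node.
At fir: go left to fern.
  At fern: go left to reed.
    At reed: no left child.
    At reed: go right to ash.
      ash is a leaf — visit ash.
    Visit reed.
  At fern: no right child.
  Visit fern.
At fir: go right to pear.
  At pear: go left to plum.
    At plum: no left child.
    At plum: go right to iris.
      At iris: go left to yew.
        yew is a leaf — visit yew.
      At iris: no right child.
      Visit iris.
    Visit plum.
  At pear: go right to rose.
    At rose: go left to elm.
      elm is a leaf — visit elm.
    At rose: no right child.
    Visit rose.
  Visit pear.
Visit fir.
Full post-order sequence: ash, reed, fern, yew, iris, plum, elm, rose, pear, fir.

3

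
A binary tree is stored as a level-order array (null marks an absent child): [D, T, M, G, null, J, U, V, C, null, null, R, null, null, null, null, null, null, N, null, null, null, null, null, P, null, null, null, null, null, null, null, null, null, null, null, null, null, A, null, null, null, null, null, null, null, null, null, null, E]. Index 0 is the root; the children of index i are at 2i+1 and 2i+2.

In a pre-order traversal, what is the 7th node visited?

A

Pre-order visits the node, then its left subtree, then its right subtree.
Visit D.
At D: go left to T.
  Visit T.
  At T: go left to G.
    Visit G.
    At G: go left to V.
      V is a leaf — visit V.
    At G: go right to C.
      Visit C.
      At C: no left child.
      At C: go right to N.
        Visit N.
        At N: no left child.
        At N: go right to A.
          A is a leaf — visit A.
  At T: no right child.
At D: go right to M.
  Visit M.
  At M: go left to J.
    Visit J.
    At J: go left to R.
      Visit R.
      At R: no left child.
      At R: go right to P.
        Visit P.
        At P: go left to E.
          E is a leaf — visit E.
        At P: no right child.
    At J: no right child.
  At M: go right to U.
    U is a leaf — visit U.
Full pre-order sequence: D, T, G, V, C, N, A, M, J, R, P, E, U.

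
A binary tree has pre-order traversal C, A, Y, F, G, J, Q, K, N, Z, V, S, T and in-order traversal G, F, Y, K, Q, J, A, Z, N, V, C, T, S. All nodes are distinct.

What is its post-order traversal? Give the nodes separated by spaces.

The first element of pre-order is the root; it splits in-order into left and right subtrees.
Root C: left subtree has 10 nodes {G, F, Y, K, Q, J, A, Z, N, V}, right has 2 {T, S}.
  Root A: left subtree has 6 nodes {G, F, Y, K, Q, J}, right has 3 {Z, N, V}.
    Root Y: left subtree has 2 nodes {G, F}, right has 3 {K, Q, J}.
      Root F: left subtree has 1 node {G}, right has 0 { }.
      Root J: left subtree has 2 nodes {K, Q}, right has 0 { }.
        Root Q: left subtree has 1 node {K}, right has 0 { }.
    Root N: left subtree has 1 node {Z}, right has 1 {V}.
  Root S: left subtree has 1 node {T}, right has 0 { }.

G F K Q J Y Z V N A T S C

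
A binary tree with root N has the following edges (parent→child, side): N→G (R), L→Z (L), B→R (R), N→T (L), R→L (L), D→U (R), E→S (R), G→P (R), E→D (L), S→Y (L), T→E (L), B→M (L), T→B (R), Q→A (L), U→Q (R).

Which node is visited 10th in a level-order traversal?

R

Level-order visits nodes level by level from the root, left to right within each level.
Level 0: N
Level 1: T, G
Level 2: E, B, P
Level 3: D, S, M, R
Level 4: U, Y, L
Level 5: Q, Z
Level 6: A
Full level-order sequence: N, T, G, E, B, P, D, S, M, R, U, Y, L, Q, Z, A.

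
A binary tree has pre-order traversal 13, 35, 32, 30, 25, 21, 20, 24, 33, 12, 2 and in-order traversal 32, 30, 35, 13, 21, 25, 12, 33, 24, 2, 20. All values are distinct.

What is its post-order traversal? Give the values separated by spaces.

30 32 35 21 12 33 2 24 20 25 13

The first element of pre-order is the root; it splits in-order into left and right subtrees.
Root 13: left subtree has 3 nodes {32, 30, 35}, right has 7 {21, 25, 12, 33, 24, 2, 20}.
  Root 35: left subtree has 2 nodes {32, 30}, right has 0 { }.
    Root 32: left subtree has 0 nodes { }, right has 1 {30}.
  Root 25: left subtree has 1 node {21}, right has 5 {12, 33, 24, 2, 20}.
    Root 20: left subtree has 4 nodes {12, 33, 24, 2}, right has 0 { }.
      Root 24: left subtree has 2 nodes {12, 33}, right has 1 {2}.
        Root 33: left subtree has 1 node {12}, right has 0 { }.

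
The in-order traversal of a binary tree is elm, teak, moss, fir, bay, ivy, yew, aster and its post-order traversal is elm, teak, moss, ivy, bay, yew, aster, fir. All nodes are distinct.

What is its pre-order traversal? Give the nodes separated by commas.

The last element of post-order is the root; it splits in-order into left and right subtrees.
Root fir: left subtree has 3 nodes {elm, teak, moss}, right has 4 {bay, ivy, yew, aster}.
  Root moss: left subtree has 2 nodes {elm, teak}, right has 0 { }.
    Root teak: left subtree has 1 node {elm}, right has 0 { }.
  Root aster: left subtree has 3 nodes {bay, ivy, yew}, right has 0 { }.
    Root yew: left subtree has 2 nodes {bay, ivy}, right has 0 { }.
      Root bay: left subtree has 0 nodes { }, right has 1 {ivy}.

fir, moss, teak, elm, aster, yew, bay, ivy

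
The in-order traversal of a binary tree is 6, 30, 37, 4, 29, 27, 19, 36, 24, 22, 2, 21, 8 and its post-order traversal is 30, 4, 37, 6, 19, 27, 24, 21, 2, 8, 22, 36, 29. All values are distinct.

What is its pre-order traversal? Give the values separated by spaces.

The last element of post-order is the root; it splits in-order into left and right subtrees.
Root 29: left subtree has 4 nodes {6, 30, 37, 4}, right has 8 {27, 19, 36, 24, 22, 2, 21, 8}.
  Root 6: left subtree has 0 nodes { }, right has 3 {30, 37, 4}.
    Root 37: left subtree has 1 node {30}, right has 1 {4}.
  Root 36: left subtree has 2 nodes {27, 19}, right has 5 {24, 22, 2, 21, 8}.
    Root 27: left subtree has 0 nodes { }, right has 1 {19}.
    Root 22: left subtree has 1 node {24}, right has 3 {2, 21, 8}.
      Root 8: left subtree has 2 nodes {2, 21}, right has 0 { }.
        Root 2: left subtree has 0 nodes { }, right has 1 {21}.

29 6 37 30 4 36 27 19 22 24 8 2 21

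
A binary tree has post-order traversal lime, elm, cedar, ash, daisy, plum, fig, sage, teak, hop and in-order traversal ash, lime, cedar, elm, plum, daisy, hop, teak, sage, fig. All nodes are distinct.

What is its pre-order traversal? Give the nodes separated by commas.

The last element of post-order is the root; it splits in-order into left and right subtrees.
Root hop: left subtree has 6 nodes {ash, lime, cedar, elm, plum, daisy}, right has 3 {teak, sage, fig}.
  Root plum: left subtree has 4 nodes {ash, lime, cedar, elm}, right has 1 {daisy}.
    Root ash: left subtree has 0 nodes { }, right has 3 {lime, cedar, elm}.
      Root cedar: left subtree has 1 node {lime}, right has 1 {elm}.
  Root teak: left subtree has 0 nodes { }, right has 2 {sage, fig}.
    Root sage: left subtree has 0 nodes { }, right has 1 {fig}.

hop, plum, ash, cedar, lime, elm, daisy, teak, sage, fig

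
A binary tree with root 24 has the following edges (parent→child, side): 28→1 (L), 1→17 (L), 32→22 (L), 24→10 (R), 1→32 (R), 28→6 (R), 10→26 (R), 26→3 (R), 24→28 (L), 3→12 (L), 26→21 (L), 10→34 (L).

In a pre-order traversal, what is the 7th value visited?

Pre-order visits the node, then its left subtree, then its right subtree.
Visit 24.
At 24: go left to 28.
  Visit 28.
  At 28: go left to 1.
    Visit 1.
    At 1: go left to 17.
      17 is a leaf — visit 17.
    At 1: go right to 32.
      Visit 32.
      At 32: go left to 22.
        22 is a leaf — visit 22.
      At 32: no right child.
  At 28: go right to 6.
    6 is a leaf — visit 6.
At 24: go right to 10.
  Visit 10.
  At 10: go left to 34.
    34 is a leaf — visit 34.
  At 10: go right to 26.
    Visit 26.
    At 26: go left to 21.
      21 is a leaf — visit 21.
    At 26: go right to 3.
      Visit 3.
      At 3: go left to 12.
        12 is a leaf — visit 12.
      At 3: no right child.
Full pre-order sequence: 24, 28, 1, 17, 32, 22, 6, 10, 34, 26, 21, 3, 12.

6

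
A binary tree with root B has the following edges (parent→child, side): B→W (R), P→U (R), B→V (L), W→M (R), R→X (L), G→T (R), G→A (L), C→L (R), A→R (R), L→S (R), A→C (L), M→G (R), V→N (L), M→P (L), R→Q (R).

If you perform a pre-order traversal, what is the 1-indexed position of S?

12

Pre-order visits the node, then its left subtree, then its right subtree.
Visit B.
At B: go left to V.
  Visit V.
  At V: go left to N.
    N is a leaf — visit N.
  At V: no right child.
At B: go right to W.
  Visit W.
  At W: no left child.
  At W: go right to M.
    Visit M.
    At M: go left to P.
      Visit P.
      At P: no left child.
      At P: go right to U.
        U is a leaf — visit U.
    At M: go right to G.
      Visit G.
      At G: go left to A.
        Visit A.
        At A: go left to C.
          Visit C.
          At C: no left child.
          At C: go right to L.
            Visit L.
            At L: no left child.
            At L: go right to S.
              S is a leaf — visit S.
        At A: go right to R.
          Visit R.
          At R: go left to X.
            X is a leaf — visit X.
          At R: go right to Q.
            Q is a leaf — visit Q.
      At G: go right to T.
        T is a leaf — visit T.
Full pre-order sequence: B, V, N, W, M, P, U, G, A, C, L, S, R, X, Q, T.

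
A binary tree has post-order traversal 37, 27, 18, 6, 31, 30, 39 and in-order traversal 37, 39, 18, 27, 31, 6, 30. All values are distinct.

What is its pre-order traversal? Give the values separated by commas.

39, 37, 30, 31, 18, 27, 6

The last element of post-order is the root; it splits in-order into left and right subtrees.
Root 39: left subtree has 1 node {37}, right has 5 {18, 27, 31, 6, 30}.
  Root 30: left subtree has 4 nodes {18, 27, 31, 6}, right has 0 { }.
    Root 31: left subtree has 2 nodes {18, 27}, right has 1 {6}.
      Root 18: left subtree has 0 nodes { }, right has 1 {27}.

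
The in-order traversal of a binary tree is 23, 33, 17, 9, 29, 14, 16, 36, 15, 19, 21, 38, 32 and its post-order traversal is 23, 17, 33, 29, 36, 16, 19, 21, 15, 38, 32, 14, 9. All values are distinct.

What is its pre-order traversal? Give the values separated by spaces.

9 33 23 17 14 29 32 38 15 16 36 21 19

The last element of post-order is the root; it splits in-order into left and right subtrees.
Root 9: left subtree has 3 nodes {23, 33, 17}, right has 9 {29, 14, 16, 36, 15, 19, 21, 38, 32}.
  Root 33: left subtree has 1 node {23}, right has 1 {17}.
  Root 14: left subtree has 1 node {29}, right has 7 {16, 36, 15, 19, 21, 38, 32}.
    Root 32: left subtree has 6 nodes {16, 36, 15, 19, 21, 38}, right has 0 { }.
      Root 38: left subtree has 5 nodes {16, 36, 15, 19, 21}, right has 0 { }.
        Root 15: left subtree has 2 nodes {16, 36}, right has 2 {19, 21}.
          Root 16: left subtree has 0 nodes { }, right has 1 {36}.
          Root 21: left subtree has 1 node {19}, right has 0 { }.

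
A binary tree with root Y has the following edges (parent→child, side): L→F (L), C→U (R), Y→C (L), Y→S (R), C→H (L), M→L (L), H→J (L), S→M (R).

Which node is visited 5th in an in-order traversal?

Y

In-order visits the left subtree, then the node, then the right subtree.
At Y: go left to C.
  At C: go left to H.
    At H: go left to J.
      J is a leaf — visit J.
    Visit H.
    At H: no right child.
  Visit C.
  At C: go right to U.
    U is a leaf — visit U.
Visit Y.
At Y: go right to S.
  At S: no left child.
  Visit S.
  At S: go right to M.
    At M: go left to L.
      At L: go left to F.
        F is a leaf — visit F.
      Visit L.
      At L: no right child.
    Visit M.
    At M: no right child.
Full in-order sequence: J, H, C, U, Y, S, F, L, M.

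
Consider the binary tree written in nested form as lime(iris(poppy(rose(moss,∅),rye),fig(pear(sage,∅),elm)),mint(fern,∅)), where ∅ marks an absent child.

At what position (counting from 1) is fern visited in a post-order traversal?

Post-order visits the left subtree, then the right subtree, then the node.
At lime: go left to iris.
  At iris: go left to poppy.
    At poppy: go left to rose.
      At rose: go left to moss.
        moss is a leaf — visit moss.
      At rose: no right child.
      Visit rose.
    At poppy: go right to rye.
      rye is a leaf — visit rye.
    Visit poppy.
  At iris: go right to fig.
    At fig: go left to pear.
      At pear: go left to sage.
        sage is a leaf — visit sage.
      At pear: no right child.
      Visit pear.
    At fig: go right to elm.
      elm is a leaf — visit elm.
    Visit fig.
  Visit iris.
At lime: go right to mint.
  At mint: go left to fern.
    fern is a leaf — visit fern.
  At mint: no right child.
  Visit mint.
Visit lime.
Full post-order sequence: moss, rose, rye, poppy, sage, pear, elm, fig, iris, fern, mint, lime.

10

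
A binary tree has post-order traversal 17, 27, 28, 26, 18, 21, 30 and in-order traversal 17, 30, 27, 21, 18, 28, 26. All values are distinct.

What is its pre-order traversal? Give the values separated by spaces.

30 17 21 27 18 26 28

The last element of post-order is the root; it splits in-order into left and right subtrees.
Root 30: left subtree has 1 node {17}, right has 5 {27, 21, 18, 28, 26}.
  Root 21: left subtree has 1 node {27}, right has 3 {18, 28, 26}.
    Root 18: left subtree has 0 nodes { }, right has 2 {28, 26}.
      Root 26: left subtree has 1 node {28}, right has 0 { }.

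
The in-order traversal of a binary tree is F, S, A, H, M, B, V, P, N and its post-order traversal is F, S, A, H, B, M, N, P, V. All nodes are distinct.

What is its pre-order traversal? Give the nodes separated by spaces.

The last element of post-order is the root; it splits in-order into left and right subtrees.
Root V: left subtree has 6 nodes {F, S, A, H, M, B}, right has 2 {P, N}.
  Root M: left subtree has 4 nodes {F, S, A, H}, right has 1 {B}.
    Root H: left subtree has 3 nodes {F, S, A}, right has 0 { }.
      Root A: left subtree has 2 nodes {F, S}, right has 0 { }.
        Root S: left subtree has 1 node {F}, right has 0 { }.
  Root P: left subtree has 0 nodes { }, right has 1 {N}.

V M H A S F B P N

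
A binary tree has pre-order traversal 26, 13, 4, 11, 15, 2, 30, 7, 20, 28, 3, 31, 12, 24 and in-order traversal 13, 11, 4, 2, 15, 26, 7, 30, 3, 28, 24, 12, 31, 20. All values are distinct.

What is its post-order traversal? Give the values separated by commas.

11, 2, 15, 4, 13, 7, 3, 24, 12, 31, 28, 20, 30, 26

The first element of pre-order is the root; it splits in-order into left and right subtrees.
Root 26: left subtree has 5 nodes {13, 11, 4, 2, 15}, right has 8 {7, 30, 3, 28, 24, 12, 31, 20}.
  Root 13: left subtree has 0 nodes { }, right has 4 {11, 4, 2, 15}.
    Root 4: left subtree has 1 node {11}, right has 2 {2, 15}.
      Root 15: left subtree has 1 node {2}, right has 0 { }.
  Root 30: left subtree has 1 node {7}, right has 6 {3, 28, 24, 12, 31, 20}.
    Root 20: left subtree has 5 nodes {3, 28, 24, 12, 31}, right has 0 { }.
      Root 28: left subtree has 1 node {3}, right has 3 {24, 12, 31}.
        Root 31: left subtree has 2 nodes {24, 12}, right has 0 { }.
          Root 12: left subtree has 1 node {24}, right has 0 { }.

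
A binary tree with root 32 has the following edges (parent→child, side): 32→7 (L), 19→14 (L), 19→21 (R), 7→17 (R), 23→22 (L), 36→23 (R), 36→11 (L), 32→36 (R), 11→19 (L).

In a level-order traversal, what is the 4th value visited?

Level-order visits nodes level by level from the root, left to right within each level.
Level 0: 32
Level 1: 7, 36
Level 2: 17, 11, 23
Level 3: 19, 22
Level 4: 14, 21
Full level-order sequence: 32, 7, 36, 17, 11, 23, 19, 22, 14, 21.

17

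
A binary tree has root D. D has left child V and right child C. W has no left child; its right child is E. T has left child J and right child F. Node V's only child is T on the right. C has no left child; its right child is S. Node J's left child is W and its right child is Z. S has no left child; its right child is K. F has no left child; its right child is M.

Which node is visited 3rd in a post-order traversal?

Z

Post-order visits the left subtree, then the right subtree, then the node.
At D: go left to V.
  At V: no left child.
  At V: go right to T.
    At T: go left to J.
      At J: go left to W.
        At W: no left child.
        At W: go right to E.
          E is a leaf — visit E.
        Visit W.
      At J: go right to Z.
        Z is a leaf — visit Z.
      Visit J.
    At T: go right to F.
      At F: no left child.
      At F: go right to M.
        M is a leaf — visit M.
      Visit F.
    Visit T.
  Visit V.
At D: go right to C.
  At C: no left child.
  At C: go right to S.
    At S: no left child.
    At S: go right to K.
      K is a leaf — visit K.
    Visit S.
  Visit C.
Visit D.
Full post-order sequence: E, W, Z, J, M, F, T, V, K, S, C, D.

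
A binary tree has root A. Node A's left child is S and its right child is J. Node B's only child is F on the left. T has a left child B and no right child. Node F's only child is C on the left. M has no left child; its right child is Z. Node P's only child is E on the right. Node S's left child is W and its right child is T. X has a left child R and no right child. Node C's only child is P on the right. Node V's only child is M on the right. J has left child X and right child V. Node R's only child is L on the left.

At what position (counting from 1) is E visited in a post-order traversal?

Post-order visits the left subtree, then the right subtree, then the node.
At A: go left to S.
  At S: go left to W.
    W is a leaf — visit W.
  At S: go right to T.
    At T: go left to B.
      At B: go left to F.
        At F: go left to C.
          At C: no left child.
          At C: go right to P.
            At P: no left child.
            At P: go right to E.
              E is a leaf — visit E.
            Visit P.
          Visit C.
        At F: no right child.
        Visit F.
      At B: no right child.
      Visit B.
    At T: no right child.
    Visit T.
  Visit S.
At A: go right to J.
  At J: go left to X.
    At X: go left to R.
      At R: go left to L.
        L is a leaf — visit L.
      At R: no right child.
      Visit R.
    At X: no right child.
    Visit X.
  At J: go right to V.
    At V: no left child.
    At V: go right to M.
      At M: no left child.
      At M: go right to Z.
        Z is a leaf — visit Z.
      Visit M.
    Visit V.
  Visit J.
Visit A.
Full post-order sequence: W, E, P, C, F, B, T, S, L, R, X, Z, M, V, J, A.

2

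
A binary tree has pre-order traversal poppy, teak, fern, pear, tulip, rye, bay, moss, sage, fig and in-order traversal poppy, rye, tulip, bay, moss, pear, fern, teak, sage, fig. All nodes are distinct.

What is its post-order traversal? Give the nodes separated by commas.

The first element of pre-order is the root; it splits in-order into left and right subtrees.
Root poppy: left subtree has 0 nodes { }, right has 9 {rye, tulip, bay, moss, pear, fern, teak, sage, fig}.
  Root teak: left subtree has 6 nodes {rye, tulip, bay, moss, pear, fern}, right has 2 {sage, fig}.
    Root fern: left subtree has 5 nodes {rye, tulip, bay, moss, pear}, right has 0 { }.
      Root pear: left subtree has 4 nodes {rye, tulip, bay, moss}, right has 0 { }.
        Root tulip: left subtree has 1 node {rye}, right has 2 {bay, moss}.
          Root bay: left subtree has 0 nodes { }, right has 1 {moss}.
    Root sage: left subtree has 0 nodes { }, right has 1 {fig}.

rye, moss, bay, tulip, pear, fern, fig, sage, teak, poppy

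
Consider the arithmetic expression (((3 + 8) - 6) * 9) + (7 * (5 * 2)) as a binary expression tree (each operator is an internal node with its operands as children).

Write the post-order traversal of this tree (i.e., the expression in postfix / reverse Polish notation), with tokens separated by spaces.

Post-order on an expression tree gives postfix notation: for each operator, emit left operand, right operand, then the operator.

3 8 + 6 - 9 * 7 5 2 * * +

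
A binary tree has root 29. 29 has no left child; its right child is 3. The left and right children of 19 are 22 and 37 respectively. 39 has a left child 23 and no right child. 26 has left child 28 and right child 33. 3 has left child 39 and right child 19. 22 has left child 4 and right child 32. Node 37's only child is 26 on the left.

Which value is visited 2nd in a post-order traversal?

Post-order visits the left subtree, then the right subtree, then the node.
At 29: no left child.
At 29: go right to 3.
  At 3: go left to 39.
    At 39: go left to 23.
      23 is a leaf — visit 23.
    At 39: no right child.
    Visit 39.
  At 3: go right to 19.
    At 19: go left to 22.
      At 22: go left to 4.
        4 is a leaf — visit 4.
      At 22: go right to 32.
        32 is a leaf — visit 32.
      Visit 22.
    At 19: go right to 37.
      At 37: go left to 26.
        At 26: go left to 28.
          28 is a leaf — visit 28.
        At 26: go right to 33.
          33 is a leaf — visit 33.
        Visit 26.
      At 37: no right child.
      Visit 37.
    Visit 19.
  Visit 3.
Visit 29.
Full post-order sequence: 23, 39, 4, 32, 22, 28, 33, 26, 37, 19, 3, 29.

39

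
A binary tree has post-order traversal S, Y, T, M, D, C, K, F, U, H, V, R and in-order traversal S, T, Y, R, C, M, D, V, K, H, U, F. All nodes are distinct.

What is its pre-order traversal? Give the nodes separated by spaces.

The last element of post-order is the root; it splits in-order into left and right subtrees.
Root R: left subtree has 3 nodes {S, T, Y}, right has 8 {C, M, D, V, K, H, U, F}.
  Root T: left subtree has 1 node {S}, right has 1 {Y}.
  Root V: left subtree has 3 nodes {C, M, D}, right has 4 {K, H, U, F}.
    Root C: left subtree has 0 nodes { }, right has 2 {M, D}.
      Root D: left subtree has 1 node {M}, right has 0 { }.
    Root H: left subtree has 1 node {K}, right has 2 {U, F}.
      Root U: left subtree has 0 nodes { }, right has 1 {F}.

R T S Y V C D M H K U F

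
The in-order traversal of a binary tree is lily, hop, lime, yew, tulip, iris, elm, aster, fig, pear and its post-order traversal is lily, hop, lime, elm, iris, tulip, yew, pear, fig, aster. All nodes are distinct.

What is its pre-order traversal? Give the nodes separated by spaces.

aster yew lime hop lily tulip iris elm fig pear

The last element of post-order is the root; it splits in-order into left and right subtrees.
Root aster: left subtree has 7 nodes {lily, hop, lime, yew, tulip, iris, elm}, right has 2 {fig, pear}.
  Root yew: left subtree has 3 nodes {lily, hop, lime}, right has 3 {tulip, iris, elm}.
    Root lime: left subtree has 2 nodes {lily, hop}, right has 0 { }.
      Root hop: left subtree has 1 node {lily}, right has 0 { }.
    Root tulip: left subtree has 0 nodes { }, right has 2 {iris, elm}.
      Root iris: left subtree has 0 nodes { }, right has 1 {elm}.
  Root fig: left subtree has 0 nodes { }, right has 1 {pear}.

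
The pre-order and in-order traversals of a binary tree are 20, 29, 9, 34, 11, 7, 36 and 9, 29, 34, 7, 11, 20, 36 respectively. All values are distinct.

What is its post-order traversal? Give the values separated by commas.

9, 7, 11, 34, 29, 36, 20

The first element of pre-order is the root; it splits in-order into left and right subtrees.
Root 20: left subtree has 5 nodes {9, 29, 34, 7, 11}, right has 1 {36}.
  Root 29: left subtree has 1 node {9}, right has 3 {34, 7, 11}.
    Root 34: left subtree has 0 nodes { }, right has 2 {7, 11}.
      Root 11: left subtree has 1 node {7}, right has 0 { }.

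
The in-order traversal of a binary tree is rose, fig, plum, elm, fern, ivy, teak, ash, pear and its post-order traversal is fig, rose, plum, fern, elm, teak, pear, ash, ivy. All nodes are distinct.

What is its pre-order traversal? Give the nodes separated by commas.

ivy, elm, plum, rose, fig, fern, ash, teak, pear

The last element of post-order is the root; it splits in-order into left and right subtrees.
Root ivy: left subtree has 5 nodes {rose, fig, plum, elm, fern}, right has 3 {teak, ash, pear}.
  Root elm: left subtree has 3 nodes {rose, fig, plum}, right has 1 {fern}.
    Root plum: left subtree has 2 nodes {rose, fig}, right has 0 { }.
      Root rose: left subtree has 0 nodes { }, right has 1 {fig}.
  Root ash: left subtree has 1 node {teak}, right has 1 {pear}.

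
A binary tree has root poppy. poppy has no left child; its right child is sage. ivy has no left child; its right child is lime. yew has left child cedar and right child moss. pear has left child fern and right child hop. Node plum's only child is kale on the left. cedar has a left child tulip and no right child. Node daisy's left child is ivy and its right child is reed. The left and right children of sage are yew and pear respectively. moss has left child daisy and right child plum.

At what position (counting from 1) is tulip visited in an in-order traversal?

In-order visits the left subtree, then the node, then the right subtree.
At poppy: no left child.
Visit poppy.
At poppy: go right to sage.
  At sage: go left to yew.
    At yew: go left to cedar.
      At cedar: go left to tulip.
        tulip is a leaf — visit tulip.
      Visit cedar.
      At cedar: no right child.
    Visit yew.
    At yew: go right to moss.
      At moss: go left to daisy.
        At daisy: go left to ivy.
          At ivy: no left child.
          Visit ivy.
          At ivy: go right to lime.
            lime is a leaf — visit lime.
        Visit daisy.
        At daisy: go right to reed.
          reed is a leaf — visit reed.
      Visit moss.
      At moss: go right to plum.
        At plum: go left to kale.
          kale is a leaf — visit kale.
        Visit plum.
        At plum: no right child.
  Visit sage.
  At sage: go right to pear.
    At pear: go left to fern.
      fern is a leaf — visit fern.
    Visit pear.
    At pear: go right to hop.
      hop is a leaf — visit hop.
Full in-order sequence: poppy, tulip, cedar, yew, ivy, lime, daisy, reed, moss, kale, plum, sage, fern, pear, hop.

2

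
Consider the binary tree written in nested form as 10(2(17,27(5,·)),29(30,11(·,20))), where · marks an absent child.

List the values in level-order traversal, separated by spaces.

Level-order visits nodes level by level from the root, left to right within each level.
Level 0: 10
Level 1: 2, 29
Level 2: 17, 27, 30, 11
Level 3: 5, 20

10 2 29 17 27 30 11 5 20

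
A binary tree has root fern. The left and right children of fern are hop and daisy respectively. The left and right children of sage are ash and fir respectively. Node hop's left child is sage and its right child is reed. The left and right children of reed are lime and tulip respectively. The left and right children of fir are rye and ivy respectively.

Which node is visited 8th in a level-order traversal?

Level-order visits nodes level by level from the root, left to right within each level.
Level 0: fern
Level 1: hop, daisy
Level 2: sage, reed
Level 3: ash, fir, lime, tulip
Level 4: rye, ivy
Full level-order sequence: fern, hop, daisy, sage, reed, ash, fir, lime, tulip, rye, ivy.

lime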